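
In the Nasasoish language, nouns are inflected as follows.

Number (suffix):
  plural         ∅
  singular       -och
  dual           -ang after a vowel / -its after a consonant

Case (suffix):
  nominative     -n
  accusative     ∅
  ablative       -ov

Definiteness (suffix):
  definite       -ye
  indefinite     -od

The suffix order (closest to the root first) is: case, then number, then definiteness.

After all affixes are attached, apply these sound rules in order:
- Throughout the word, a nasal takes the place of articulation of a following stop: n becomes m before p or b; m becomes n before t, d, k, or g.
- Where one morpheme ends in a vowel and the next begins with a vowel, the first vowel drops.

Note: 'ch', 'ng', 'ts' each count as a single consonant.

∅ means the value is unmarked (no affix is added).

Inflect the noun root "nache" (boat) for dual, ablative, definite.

Attach case ablative -ov → nacheov.
Attach number dual -its (after consonant 'v') → nacheovits.
Attach definiteness definite -ye → nacheovitsye.
Nasal assimilation: no change.
Apply vowel deletion: nacheovitsye → nachovitsye.

nachovitsye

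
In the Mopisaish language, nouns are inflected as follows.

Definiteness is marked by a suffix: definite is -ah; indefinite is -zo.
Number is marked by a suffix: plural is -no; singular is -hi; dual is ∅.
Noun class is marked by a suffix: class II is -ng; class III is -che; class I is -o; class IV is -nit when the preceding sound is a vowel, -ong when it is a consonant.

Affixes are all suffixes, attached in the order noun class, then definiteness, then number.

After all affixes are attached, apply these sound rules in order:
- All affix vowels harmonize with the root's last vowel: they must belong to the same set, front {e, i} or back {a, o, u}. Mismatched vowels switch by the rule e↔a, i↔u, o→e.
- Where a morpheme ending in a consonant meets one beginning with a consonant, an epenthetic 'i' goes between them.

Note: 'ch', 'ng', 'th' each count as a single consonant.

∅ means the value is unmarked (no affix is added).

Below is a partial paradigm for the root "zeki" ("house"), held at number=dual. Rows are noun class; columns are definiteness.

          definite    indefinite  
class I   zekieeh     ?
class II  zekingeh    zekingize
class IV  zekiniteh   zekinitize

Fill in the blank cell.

Attach noun class class I -o → zekio.
Attach definiteness indefinite -zo → zekiozo.
number = dual: zero marking, form stays zekiozo.
Apply vowel harmony: zekiozo → zekieze.
Epenthesis: no change.

zekieze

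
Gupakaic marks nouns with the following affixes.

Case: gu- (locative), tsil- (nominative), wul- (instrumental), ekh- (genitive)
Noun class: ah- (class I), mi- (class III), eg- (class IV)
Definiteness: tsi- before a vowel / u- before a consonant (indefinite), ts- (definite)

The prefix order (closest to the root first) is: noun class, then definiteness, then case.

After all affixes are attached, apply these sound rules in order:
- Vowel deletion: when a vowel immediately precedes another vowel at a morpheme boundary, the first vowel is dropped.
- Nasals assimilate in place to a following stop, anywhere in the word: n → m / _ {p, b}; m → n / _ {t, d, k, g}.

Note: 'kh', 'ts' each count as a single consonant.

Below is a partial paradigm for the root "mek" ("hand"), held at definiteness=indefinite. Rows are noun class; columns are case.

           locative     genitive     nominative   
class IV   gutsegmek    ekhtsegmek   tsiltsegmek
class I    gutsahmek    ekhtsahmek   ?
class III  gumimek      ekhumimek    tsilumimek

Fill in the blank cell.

Attach noun class class I ah- → ahmek.
Attach definiteness indefinite tsi- (before vowel 'a') → tsiahmek.
Attach case nominative tsil- → tsiltsiahmek.
Apply vowel deletion: tsiltsiahmek → tsiltsahmek.
Nasal assimilation: no change.

tsiltsahmek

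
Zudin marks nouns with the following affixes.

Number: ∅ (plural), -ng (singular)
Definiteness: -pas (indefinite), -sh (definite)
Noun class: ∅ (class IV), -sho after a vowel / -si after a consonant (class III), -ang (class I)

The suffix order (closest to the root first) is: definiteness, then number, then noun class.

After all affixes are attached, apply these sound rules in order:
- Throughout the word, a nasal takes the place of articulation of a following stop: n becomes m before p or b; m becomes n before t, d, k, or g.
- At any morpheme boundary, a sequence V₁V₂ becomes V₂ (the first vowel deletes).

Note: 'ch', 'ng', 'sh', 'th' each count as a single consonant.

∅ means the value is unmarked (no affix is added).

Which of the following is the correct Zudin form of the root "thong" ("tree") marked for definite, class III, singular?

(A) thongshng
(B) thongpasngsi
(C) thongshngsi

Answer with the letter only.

C

Attach definiteness definite -sh → thongsh.
Attach number singular -ng → thongshng.
Attach noun class class III -si (after consonant 'ng') → thongshngsi.
Nasal assimilation: no change.
Vowel deletion: no change.
So the correct form is thongshngsi, option (C).
(A) thongshng is wrong: it uses class IV instead of class III for noun class.
(B) thongpasngsi is wrong: it uses indefinite instead of definite for definiteness.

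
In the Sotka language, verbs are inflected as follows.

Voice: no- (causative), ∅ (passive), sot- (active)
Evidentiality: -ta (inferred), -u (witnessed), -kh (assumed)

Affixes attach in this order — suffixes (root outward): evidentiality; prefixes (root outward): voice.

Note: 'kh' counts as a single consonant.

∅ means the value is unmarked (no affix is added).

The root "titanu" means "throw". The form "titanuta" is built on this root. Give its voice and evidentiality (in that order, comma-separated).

passive, inferred

Segment: titanu-ta.
voice: ∅ → passive.
evidentiality: -ta → inferred.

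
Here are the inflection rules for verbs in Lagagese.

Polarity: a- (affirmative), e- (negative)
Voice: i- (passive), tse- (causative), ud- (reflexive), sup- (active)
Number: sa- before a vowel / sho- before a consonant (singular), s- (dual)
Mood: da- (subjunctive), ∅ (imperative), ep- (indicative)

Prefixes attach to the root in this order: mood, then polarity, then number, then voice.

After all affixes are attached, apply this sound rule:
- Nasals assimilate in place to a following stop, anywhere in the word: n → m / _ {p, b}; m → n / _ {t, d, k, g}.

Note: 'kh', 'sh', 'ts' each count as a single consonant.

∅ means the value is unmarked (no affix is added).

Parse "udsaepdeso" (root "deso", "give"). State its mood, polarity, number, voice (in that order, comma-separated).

indicative, affirmative, dual, reflexive

Segment: ud-s-a-ep-deso.
mood: ep- → indicative.
polarity: a- → affirmative.
number: s- → dual.
voice: ud- → reflexive.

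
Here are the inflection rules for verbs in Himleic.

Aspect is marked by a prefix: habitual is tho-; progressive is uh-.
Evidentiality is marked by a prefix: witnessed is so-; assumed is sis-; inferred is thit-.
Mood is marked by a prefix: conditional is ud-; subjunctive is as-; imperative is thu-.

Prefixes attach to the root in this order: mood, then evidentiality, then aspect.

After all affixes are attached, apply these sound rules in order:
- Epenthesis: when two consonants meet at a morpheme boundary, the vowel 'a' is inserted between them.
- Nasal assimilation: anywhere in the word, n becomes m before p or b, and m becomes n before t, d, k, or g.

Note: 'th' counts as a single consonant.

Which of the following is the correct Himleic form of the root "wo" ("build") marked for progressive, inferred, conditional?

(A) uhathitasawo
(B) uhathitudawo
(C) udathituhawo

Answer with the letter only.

Attach mood conditional ud- → udwo.
Attach evidentiality inferred thit- → thitudwo.
Attach aspect progressive uh- → uhthitudwo.
Apply epenthesis: uhthitudwo → uhathitudawo.
Nasal assimilation: no change.
So the correct form is uhathitudawo, option (B).
(A) uhathitasawo is wrong: it uses subjunctive instead of conditional for mood.
(C) udathituhawo is wrong: it has the affixes in the wrong order.

B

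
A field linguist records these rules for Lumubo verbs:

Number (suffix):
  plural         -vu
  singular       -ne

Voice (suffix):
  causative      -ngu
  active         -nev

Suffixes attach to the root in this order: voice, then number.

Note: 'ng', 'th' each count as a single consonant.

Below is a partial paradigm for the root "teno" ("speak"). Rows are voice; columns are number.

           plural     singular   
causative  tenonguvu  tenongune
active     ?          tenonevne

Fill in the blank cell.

tenonevvu

Attach voice active -nev → tenonev.
Attach number plural -vu → tenonevvu.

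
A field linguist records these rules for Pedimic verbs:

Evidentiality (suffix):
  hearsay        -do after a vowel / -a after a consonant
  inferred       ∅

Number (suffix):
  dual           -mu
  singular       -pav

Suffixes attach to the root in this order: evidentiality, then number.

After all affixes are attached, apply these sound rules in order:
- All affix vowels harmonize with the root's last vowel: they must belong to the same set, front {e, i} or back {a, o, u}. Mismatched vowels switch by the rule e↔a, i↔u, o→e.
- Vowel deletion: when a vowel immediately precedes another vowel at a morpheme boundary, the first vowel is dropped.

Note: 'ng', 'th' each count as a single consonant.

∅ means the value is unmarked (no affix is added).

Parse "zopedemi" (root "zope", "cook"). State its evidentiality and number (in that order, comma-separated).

hearsay, dual

Segment: zope-do-mu.
evidentiality: -do/a → hearsay.
number: -mu → dual.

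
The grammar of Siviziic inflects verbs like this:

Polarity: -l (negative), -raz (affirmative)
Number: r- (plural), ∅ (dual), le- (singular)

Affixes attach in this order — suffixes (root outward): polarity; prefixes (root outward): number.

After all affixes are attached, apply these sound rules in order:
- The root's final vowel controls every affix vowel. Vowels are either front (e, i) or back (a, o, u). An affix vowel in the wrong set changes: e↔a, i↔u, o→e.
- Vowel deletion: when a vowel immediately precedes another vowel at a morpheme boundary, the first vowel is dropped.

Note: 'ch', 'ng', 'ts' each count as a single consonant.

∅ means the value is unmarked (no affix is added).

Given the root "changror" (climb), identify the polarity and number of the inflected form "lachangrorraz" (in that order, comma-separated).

Segment: le-changror-raz.
polarity: -raz → affirmative.
number: le- → singular.

affirmative, singular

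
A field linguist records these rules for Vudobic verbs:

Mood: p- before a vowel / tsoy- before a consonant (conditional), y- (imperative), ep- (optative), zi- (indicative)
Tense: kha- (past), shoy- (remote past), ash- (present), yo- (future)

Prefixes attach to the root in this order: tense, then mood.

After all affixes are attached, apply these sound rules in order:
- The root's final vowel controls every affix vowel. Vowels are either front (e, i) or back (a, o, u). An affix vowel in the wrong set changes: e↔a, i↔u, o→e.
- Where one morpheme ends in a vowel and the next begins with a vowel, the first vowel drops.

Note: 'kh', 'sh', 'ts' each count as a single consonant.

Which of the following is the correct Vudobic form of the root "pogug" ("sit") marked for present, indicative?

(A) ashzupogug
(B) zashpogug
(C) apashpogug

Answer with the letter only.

Attach tense present ash- → ashpogug.
Attach mood indicative zi- → ziashpogug.
Apply vowel harmony: ziashpogug → zuashpogug.
Apply vowel deletion: zuashpogug → zashpogug.
So the correct form is zashpogug, option (B).
(C) apashpogug is wrong: it uses optative instead of indicative for mood.
(A) ashzupogug is wrong: it has the affixes in the wrong order.

B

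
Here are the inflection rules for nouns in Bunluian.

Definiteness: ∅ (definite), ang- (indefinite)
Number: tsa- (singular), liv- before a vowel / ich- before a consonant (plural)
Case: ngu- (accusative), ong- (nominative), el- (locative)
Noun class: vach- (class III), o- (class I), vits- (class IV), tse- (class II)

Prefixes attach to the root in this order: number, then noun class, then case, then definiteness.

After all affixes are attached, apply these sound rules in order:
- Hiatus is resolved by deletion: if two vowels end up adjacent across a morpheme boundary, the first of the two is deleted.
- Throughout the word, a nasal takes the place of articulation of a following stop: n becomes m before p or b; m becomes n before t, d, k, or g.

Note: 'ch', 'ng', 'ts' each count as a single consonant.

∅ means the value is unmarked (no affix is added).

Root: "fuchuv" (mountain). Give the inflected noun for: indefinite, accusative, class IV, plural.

angnguvitsichfuchuv

Attach number plural ich- (before consonant 'f') → ichfuchuv.
Attach noun class class IV vits- → vitsichfuchuv.
Attach case accusative ngu- → nguvitsichfuchuv.
Attach definiteness indefinite ang- → angnguvitsichfuchuv.
Vowel deletion: no change.
Nasal assimilation: no change.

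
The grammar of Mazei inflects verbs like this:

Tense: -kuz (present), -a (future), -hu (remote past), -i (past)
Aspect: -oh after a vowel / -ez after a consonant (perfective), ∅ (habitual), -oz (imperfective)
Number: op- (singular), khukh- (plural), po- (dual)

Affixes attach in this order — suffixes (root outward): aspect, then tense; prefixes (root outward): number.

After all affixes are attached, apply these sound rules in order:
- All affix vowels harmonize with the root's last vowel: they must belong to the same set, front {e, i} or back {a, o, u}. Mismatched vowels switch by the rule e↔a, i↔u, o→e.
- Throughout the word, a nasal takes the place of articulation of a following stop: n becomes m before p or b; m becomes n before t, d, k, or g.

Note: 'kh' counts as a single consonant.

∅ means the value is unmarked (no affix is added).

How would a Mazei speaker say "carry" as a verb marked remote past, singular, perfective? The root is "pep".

Attach aspect perfective -ez (after consonant 'p') → pepez.
Attach tense remote past -hu → pepezhu.
Attach number singular op- → oppepezhu.
Apply vowel harmony: oppepezhu → eppepezhi.
Nasal assimilation: no change.

eppepezhi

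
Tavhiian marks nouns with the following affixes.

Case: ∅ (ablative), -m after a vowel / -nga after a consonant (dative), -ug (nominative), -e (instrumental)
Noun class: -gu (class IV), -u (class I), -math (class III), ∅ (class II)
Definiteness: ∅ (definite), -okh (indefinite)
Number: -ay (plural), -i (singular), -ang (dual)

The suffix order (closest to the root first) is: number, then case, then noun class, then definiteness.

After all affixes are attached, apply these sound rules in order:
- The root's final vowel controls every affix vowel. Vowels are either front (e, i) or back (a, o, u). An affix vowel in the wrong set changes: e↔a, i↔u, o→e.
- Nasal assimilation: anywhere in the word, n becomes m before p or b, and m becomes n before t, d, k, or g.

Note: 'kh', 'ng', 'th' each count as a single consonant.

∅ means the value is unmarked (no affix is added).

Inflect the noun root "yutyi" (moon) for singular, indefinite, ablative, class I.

Attach number singular -i → yutyii.
case = ablative: zero marking, form stays yutyii.
Attach noun class class I -u → yutyiiu.
Attach definiteness indefinite -okh → yutyiiuokh.
Apply vowel harmony: yutyiiuokh → yutyiiiekh.
Nasal assimilation: no change.

yutyiiiekh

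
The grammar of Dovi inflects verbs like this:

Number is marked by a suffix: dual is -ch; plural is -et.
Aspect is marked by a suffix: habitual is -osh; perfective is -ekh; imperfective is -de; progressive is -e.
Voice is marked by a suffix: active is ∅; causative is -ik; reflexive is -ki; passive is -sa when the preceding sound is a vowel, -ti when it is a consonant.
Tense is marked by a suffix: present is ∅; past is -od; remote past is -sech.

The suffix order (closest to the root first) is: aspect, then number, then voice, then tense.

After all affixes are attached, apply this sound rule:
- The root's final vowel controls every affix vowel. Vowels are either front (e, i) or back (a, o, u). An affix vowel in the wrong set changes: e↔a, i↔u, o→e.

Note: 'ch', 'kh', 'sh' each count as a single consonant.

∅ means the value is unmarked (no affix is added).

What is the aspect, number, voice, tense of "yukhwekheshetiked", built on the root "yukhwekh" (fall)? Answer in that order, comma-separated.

Segment: yukhwekh-osh-et-ik-od.
aspect: -osh → habitual.
number: -et → plural.
voice: -ik → causative.
tense: -od → past.

habitual, plural, causative, past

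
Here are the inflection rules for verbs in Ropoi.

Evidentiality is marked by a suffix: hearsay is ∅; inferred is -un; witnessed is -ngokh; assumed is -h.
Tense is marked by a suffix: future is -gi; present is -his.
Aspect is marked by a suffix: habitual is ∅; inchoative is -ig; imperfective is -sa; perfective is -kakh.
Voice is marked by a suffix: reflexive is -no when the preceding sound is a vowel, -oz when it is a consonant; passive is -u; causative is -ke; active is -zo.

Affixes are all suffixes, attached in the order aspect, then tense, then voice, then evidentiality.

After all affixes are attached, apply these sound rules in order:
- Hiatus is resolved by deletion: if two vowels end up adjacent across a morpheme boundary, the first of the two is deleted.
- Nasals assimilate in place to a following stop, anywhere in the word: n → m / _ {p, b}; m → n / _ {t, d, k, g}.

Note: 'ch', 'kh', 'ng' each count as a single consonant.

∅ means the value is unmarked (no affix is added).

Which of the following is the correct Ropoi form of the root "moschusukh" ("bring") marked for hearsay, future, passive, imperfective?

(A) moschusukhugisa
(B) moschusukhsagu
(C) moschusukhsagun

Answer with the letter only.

B

Attach aspect imperfective -sa → moschusukhsa.
Attach tense future -gi → moschusukhsagi.
Attach voice passive -u → moschusukhsagiu.
evidentiality = hearsay: zero marking, form stays moschusukhsagiu.
Apply vowel deletion: moschusukhsagiu → moschusukhsagu.
Nasal assimilation: no change.
So the correct form is moschusukhsagu, option (B).
(A) moschusukhugisa is wrong: it has the affixes in the wrong order.
(C) moschusukhsagun is wrong: it uses inferred instead of hearsay for evidentiality.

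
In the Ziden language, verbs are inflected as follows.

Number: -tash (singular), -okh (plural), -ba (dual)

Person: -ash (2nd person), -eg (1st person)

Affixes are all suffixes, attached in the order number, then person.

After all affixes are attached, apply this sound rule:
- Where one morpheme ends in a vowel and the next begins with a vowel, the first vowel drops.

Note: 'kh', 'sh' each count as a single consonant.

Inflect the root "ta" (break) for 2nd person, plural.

Attach number plural -okh → taokh.
Attach person 2nd person -ash → taokhash.
Apply vowel deletion: taokhash → tokhash.

tokhash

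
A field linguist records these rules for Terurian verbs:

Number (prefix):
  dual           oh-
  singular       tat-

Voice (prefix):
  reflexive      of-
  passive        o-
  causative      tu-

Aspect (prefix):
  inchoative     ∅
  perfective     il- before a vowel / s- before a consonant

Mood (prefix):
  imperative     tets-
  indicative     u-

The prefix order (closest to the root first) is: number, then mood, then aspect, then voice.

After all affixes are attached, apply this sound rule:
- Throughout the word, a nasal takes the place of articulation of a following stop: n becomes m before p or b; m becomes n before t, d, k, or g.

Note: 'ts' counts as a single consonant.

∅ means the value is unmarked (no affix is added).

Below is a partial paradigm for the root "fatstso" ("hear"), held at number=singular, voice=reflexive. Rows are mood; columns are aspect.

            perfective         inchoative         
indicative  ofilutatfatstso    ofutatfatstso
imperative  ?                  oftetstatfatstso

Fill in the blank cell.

ofstetstatfatstso

Attach number singular tat- → tatfatstso.
Attach mood imperative tets- → tetstatfatstso.
Attach aspect perfective s- (before consonant 't') → stetstatfatstso.
Attach voice reflexive of- → ofstetstatfatstso.
Nasal assimilation: no change.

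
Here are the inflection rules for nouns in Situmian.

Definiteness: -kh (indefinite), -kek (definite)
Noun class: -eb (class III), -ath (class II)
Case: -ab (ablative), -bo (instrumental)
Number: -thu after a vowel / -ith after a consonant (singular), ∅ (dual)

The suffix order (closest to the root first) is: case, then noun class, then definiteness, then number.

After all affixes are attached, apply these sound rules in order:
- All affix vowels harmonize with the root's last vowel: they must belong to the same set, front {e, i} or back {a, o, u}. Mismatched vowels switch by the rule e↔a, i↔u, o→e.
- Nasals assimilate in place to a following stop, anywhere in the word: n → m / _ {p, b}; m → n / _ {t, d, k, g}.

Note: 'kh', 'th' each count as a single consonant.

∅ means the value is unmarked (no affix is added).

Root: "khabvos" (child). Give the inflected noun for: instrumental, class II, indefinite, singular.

khabvosboathkhuth

Attach case instrumental -bo → khabvosbo.
Attach noun class class II -ath → khabvosboath.
Attach definiteness indefinite -kh → khabvosboathkh.
Attach number singular -ith (after consonant 'kh') → khabvosboathkhith.
Apply vowel harmony: khabvosboathkhith → khabvosboathkhuth.
Nasal assimilation: no change.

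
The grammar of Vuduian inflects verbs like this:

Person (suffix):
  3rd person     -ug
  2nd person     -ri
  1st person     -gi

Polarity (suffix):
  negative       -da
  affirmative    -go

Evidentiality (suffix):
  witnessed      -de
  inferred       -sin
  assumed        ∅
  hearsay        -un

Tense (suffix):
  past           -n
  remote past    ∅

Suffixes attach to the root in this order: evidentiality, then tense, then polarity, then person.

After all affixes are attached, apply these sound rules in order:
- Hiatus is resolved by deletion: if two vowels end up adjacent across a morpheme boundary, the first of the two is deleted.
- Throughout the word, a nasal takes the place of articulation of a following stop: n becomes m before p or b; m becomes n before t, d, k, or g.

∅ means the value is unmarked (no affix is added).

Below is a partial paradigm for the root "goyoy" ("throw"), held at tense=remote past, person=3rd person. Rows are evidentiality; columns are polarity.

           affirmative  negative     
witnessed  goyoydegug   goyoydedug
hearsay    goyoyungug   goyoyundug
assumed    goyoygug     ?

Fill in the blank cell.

goyoydug

evidentiality = assumed: zero marking, form stays goyoy.
tense = remote past: zero marking, form stays goyoy.
Attach polarity negative -da → goyoyda.
Attach person 3rd person -ug → goyoydaug.
Apply vowel deletion: goyoydaug → goyoydug.
Nasal assimilation: no change.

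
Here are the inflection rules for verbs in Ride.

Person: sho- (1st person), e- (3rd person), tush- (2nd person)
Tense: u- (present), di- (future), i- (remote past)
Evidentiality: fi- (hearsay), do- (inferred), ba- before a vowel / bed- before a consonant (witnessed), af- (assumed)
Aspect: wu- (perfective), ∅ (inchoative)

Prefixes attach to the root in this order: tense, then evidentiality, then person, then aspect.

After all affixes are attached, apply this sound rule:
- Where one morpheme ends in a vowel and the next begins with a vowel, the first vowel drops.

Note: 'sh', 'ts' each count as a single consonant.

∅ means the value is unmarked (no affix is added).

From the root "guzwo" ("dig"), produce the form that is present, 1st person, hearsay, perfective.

Attach tense present u- → uguzwo.
Attach evidentiality hearsay fi- → fiuguzwo.
Attach person 1st person sho- → shofiuguzwo.
Attach aspect perfective wu- → wushofiuguzwo.
Apply vowel deletion: wushofiuguzwo → wushofuguzwo.

wushofuguzwo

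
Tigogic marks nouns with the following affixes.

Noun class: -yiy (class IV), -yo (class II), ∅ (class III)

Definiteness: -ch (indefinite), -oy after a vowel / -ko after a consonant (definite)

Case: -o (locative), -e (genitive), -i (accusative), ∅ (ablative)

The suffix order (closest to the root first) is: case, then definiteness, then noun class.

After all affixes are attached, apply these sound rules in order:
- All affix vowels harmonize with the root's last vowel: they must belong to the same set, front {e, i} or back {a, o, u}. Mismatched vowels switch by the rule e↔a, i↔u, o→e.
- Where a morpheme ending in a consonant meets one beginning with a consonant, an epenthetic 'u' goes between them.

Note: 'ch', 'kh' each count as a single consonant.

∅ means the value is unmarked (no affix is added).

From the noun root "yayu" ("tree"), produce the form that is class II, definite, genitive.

yayuaoyuyo

Attach case genitive -e → yayue.
Attach definiteness definite -oy (after vowel 'e') → yayueoy.
Attach noun class class II -yo → yayueoyyo.
Apply vowel harmony: yayueoyyo → yayuaoyyo.
Apply epenthesis: yayuaoyyo → yayuaoyuyo.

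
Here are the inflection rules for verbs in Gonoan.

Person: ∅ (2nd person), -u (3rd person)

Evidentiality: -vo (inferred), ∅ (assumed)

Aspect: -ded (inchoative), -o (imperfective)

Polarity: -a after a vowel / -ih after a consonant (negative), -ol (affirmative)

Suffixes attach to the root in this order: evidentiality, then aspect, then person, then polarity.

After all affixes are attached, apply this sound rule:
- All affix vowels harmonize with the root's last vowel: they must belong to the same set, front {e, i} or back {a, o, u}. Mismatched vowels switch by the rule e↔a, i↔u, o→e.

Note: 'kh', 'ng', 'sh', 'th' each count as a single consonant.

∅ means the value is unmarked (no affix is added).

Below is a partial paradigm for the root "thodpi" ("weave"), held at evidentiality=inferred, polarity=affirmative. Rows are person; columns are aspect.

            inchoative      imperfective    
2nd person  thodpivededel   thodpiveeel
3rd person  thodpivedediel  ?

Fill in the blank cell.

Attach evidentiality inferred -vo → thodpivo.
Attach aspect imperfective -o → thodpivoo.
Attach person 3rd person -u → thodpivoou.
Attach polarity affirmative -ol → thodpivoouol.
Apply vowel harmony: thodpivoouol → thodpiveeiel.

thodpiveeiel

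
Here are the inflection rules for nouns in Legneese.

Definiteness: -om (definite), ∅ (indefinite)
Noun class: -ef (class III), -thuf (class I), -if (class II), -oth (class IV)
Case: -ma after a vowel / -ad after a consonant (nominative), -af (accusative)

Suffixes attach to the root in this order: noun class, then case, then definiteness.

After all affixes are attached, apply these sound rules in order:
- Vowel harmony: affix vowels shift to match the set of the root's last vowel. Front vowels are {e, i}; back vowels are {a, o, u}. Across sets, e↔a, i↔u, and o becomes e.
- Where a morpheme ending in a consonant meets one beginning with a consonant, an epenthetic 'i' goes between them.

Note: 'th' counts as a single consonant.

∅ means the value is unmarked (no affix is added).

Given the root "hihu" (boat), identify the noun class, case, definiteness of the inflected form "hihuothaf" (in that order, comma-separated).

Segment: hihu-oth-af.
noun class: -oth → class IV.
case: -af → accusative.
definiteness: ∅ → indefinite.

class IV, accusative, indefinite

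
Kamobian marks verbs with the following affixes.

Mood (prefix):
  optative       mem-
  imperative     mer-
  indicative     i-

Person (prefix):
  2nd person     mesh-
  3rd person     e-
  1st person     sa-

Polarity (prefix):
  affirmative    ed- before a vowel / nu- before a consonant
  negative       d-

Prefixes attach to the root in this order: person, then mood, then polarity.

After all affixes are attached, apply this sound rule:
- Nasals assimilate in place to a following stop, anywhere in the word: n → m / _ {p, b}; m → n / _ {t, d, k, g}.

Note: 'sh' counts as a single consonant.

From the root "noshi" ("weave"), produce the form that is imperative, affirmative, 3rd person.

Attach person 3rd person e- → enoshi.
Attach mood imperative mer- → merenoshi.
Attach polarity affirmative nu- (before consonant 'm') → numerenoshi.
Nasal assimilation: no change.

numerenoshi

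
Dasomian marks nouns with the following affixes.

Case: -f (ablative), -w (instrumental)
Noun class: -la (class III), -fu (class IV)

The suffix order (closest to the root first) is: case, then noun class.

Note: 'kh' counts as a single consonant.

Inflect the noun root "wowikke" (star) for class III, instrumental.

wowikkewla

Attach case instrumental -w → wowikkew.
Attach noun class class III -la → wowikkewla.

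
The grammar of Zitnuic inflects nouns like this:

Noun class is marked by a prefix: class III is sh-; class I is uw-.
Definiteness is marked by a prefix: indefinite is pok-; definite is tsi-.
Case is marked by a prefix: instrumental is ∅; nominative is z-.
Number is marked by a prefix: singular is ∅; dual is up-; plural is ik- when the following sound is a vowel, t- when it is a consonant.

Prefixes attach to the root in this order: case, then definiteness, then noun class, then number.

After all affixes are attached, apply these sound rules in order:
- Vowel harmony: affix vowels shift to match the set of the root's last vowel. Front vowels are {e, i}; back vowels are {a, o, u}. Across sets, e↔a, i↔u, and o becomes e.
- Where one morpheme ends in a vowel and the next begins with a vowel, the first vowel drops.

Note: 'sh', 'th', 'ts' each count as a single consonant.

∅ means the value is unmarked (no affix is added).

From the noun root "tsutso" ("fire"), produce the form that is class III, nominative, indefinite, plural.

Attach case nominative z- → ztsutso.
Attach definiteness indefinite pok- → pokztsutso.
Attach noun class class III sh- → shpokztsutso.
Attach number plural t- (before consonant 'sh') → tshpokztsutso.
Vowel harmony: no change.
Vowel deletion: no change.

tshpokztsutso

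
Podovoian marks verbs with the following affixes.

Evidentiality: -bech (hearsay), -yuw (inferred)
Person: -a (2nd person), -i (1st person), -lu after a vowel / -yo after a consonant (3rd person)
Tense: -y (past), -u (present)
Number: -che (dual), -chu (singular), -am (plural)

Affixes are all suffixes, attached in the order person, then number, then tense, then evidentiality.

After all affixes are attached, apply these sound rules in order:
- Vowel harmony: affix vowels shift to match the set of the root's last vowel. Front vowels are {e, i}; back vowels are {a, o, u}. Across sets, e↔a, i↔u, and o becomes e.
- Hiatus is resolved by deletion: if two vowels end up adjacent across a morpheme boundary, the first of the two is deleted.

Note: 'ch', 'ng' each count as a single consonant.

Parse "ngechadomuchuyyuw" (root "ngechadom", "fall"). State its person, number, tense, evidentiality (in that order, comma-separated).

1st person, singular, past, inferred

Segment: ngechadom-i-chu-y-yuw.
person: -i → 1st person.
number: -chu → singular.
tense: -y → past.
evidentiality: -yuw → inferred.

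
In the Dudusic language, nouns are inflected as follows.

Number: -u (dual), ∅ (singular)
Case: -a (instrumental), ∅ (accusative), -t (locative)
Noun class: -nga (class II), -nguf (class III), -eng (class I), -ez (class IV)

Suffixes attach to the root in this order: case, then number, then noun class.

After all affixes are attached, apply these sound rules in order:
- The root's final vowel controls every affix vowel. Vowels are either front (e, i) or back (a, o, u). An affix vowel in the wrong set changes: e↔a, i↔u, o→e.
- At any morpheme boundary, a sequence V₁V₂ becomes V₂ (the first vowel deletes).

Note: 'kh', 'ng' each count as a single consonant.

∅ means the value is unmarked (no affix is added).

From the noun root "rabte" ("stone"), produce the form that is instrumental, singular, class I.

Attach case instrumental -a → rabtea.
number = singular: zero marking, form stays rabtea.
Attach noun class class I -eng → rabteaeng.
Apply vowel harmony: rabteaeng → rabteeeng.
Apply vowel deletion: rabteeeng → rabteng.

rabteng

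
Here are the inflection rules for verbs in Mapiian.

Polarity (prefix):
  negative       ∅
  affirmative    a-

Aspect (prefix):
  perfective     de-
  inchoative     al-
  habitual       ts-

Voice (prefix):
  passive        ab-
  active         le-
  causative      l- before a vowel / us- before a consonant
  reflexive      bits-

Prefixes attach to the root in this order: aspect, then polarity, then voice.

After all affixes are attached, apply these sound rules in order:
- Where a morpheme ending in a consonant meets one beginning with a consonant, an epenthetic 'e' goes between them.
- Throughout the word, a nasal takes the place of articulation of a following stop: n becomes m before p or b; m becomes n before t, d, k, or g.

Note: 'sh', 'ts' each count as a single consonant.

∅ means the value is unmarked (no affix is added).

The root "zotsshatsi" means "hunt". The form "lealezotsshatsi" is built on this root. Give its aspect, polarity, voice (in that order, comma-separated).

inchoative, negative, active

Segment: le-al-zotsshatsi.
aspect: al- → inchoative.
polarity: ∅ → negative.
voice: le- → active.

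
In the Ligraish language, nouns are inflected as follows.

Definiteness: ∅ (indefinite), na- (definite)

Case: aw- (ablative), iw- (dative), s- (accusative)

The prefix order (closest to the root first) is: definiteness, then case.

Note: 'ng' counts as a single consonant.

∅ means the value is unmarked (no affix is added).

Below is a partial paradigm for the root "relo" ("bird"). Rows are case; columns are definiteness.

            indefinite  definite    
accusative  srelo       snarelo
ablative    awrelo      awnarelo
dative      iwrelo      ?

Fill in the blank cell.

iwnarelo

Attach definiteness definite na- → narelo.
Attach case dative iw- → iwnarelo.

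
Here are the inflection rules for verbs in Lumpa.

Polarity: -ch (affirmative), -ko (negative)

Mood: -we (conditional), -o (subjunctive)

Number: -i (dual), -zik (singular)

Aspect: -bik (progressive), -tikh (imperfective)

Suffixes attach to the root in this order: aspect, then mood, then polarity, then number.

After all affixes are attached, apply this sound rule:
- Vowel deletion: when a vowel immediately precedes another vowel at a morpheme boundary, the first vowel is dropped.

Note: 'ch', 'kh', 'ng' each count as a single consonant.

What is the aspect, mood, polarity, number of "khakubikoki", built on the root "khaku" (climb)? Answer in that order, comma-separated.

progressive, subjunctive, negative, dual

Segment: khaku-bik-o-ko-i.
aspect: -bik → progressive.
mood: -o → subjunctive.
polarity: -ko → negative.
number: -i → dual.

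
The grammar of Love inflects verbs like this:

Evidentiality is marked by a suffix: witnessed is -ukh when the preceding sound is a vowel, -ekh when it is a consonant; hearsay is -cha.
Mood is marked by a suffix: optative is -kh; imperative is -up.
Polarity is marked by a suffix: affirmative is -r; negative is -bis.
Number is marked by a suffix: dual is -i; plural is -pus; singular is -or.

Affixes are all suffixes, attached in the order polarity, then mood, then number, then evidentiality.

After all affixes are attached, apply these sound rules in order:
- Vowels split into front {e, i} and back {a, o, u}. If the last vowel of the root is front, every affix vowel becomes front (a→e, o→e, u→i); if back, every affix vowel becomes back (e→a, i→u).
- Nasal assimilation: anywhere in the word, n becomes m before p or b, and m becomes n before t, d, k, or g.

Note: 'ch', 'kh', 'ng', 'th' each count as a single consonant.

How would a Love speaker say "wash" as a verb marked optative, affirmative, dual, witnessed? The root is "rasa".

rasarkhuukh

Attach polarity affirmative -r → rasar.
Attach mood optative -kh → rasarkh.
Attach number dual -i → rasarkhi.
Attach evidentiality witnessed -ukh (after vowel 'i') → rasarkhiukh.
Apply vowel harmony: rasarkhiukh → rasarkhuukh.
Nasal assimilation: no change.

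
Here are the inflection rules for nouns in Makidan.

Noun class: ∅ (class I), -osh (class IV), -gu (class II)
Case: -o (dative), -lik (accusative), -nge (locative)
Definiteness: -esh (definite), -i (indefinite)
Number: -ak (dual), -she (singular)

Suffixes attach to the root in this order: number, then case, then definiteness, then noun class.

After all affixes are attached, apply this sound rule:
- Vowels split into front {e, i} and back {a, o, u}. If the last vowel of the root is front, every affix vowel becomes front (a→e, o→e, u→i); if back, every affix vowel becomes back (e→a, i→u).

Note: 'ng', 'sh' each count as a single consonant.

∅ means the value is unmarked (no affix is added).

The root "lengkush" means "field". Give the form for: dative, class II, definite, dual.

lengkushakoashgu

Attach number dual -ak → lengkushak.
Attach case dative -o → lengkushako.
Attach definiteness definite -esh → lengkushakoesh.
Attach noun class class II -gu → lengkushakoeshgu.
Apply vowel harmony: lengkushakoeshgu → lengkushakoashgu.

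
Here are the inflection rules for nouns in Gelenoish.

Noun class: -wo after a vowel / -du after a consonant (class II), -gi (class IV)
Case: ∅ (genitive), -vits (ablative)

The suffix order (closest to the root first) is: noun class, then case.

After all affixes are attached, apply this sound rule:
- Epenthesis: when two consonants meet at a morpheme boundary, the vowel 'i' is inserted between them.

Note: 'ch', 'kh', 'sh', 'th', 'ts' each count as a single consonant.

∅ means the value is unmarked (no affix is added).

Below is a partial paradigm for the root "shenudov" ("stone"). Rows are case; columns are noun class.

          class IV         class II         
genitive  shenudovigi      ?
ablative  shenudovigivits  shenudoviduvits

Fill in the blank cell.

shenudovidu

Attach noun class class II -du (after consonant 'v') → shenudovdu.
case = genitive: zero marking, form stays shenudovdu.
Apply epenthesis: shenudovdu → shenudovidu.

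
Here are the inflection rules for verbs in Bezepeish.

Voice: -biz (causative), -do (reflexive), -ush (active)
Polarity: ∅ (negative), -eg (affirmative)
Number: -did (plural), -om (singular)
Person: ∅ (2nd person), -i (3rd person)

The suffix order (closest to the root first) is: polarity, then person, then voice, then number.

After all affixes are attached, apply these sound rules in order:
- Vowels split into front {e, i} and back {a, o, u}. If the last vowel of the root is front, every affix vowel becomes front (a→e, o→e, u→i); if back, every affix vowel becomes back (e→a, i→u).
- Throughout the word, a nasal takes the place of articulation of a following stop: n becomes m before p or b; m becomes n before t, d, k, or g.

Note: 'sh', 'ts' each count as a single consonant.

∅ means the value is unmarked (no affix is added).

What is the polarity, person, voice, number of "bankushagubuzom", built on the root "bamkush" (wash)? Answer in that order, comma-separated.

Segment: bamkush-eg-i-biz-om.
polarity: -eg → affirmative.
person: -i → 3rd person.
voice: -biz → causative.
number: -om → singular.

affirmative, 3rd person, causative, singular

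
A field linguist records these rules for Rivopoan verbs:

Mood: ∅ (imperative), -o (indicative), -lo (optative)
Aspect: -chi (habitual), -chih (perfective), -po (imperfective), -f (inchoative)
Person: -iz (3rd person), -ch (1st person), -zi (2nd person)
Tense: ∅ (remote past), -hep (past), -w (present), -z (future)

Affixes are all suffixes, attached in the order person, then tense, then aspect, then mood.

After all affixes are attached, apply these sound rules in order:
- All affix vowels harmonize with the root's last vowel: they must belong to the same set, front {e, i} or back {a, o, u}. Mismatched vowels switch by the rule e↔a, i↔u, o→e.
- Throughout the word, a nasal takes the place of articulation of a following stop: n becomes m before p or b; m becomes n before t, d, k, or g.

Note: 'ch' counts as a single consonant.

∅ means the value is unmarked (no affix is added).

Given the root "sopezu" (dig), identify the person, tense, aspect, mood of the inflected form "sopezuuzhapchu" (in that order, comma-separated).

3rd person, past, habitual, imperative

Segment: sopezu-iz-hep-chi.
person: -iz → 3rd person.
tense: -hep → past.
aspect: -chi → habitual.
mood: ∅ → imperative.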